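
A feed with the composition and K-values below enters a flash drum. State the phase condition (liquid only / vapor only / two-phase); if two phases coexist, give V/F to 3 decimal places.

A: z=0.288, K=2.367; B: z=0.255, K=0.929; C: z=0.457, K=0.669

ΣzᵢKᵢ = 1.224; Σzᵢ/Kᵢ = 1.079.
Both exceed 1, so a two-phase solution exists.
Newton–Raphson from ψ = 0.5:
  ψ = 0.500: g = 0.0338, g' = -0.263 → ψ = 0.629
  ψ = 0.629: g = 0.0018, g' = -0.237 → ψ = 0.636
Converged at ψ = 0.636.

two-phase, V/F = 0.636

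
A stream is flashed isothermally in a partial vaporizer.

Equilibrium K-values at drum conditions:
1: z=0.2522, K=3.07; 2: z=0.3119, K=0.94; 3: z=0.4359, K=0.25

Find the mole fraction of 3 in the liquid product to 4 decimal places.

Newton–Raphson from β = 0.5:
  β = 0.5000: g = -0.28584, g' = -0.8898 → β = 0.1788
  β = 0.1788: g = -0.01542, g' = -0.9039 → β = 0.1617
  β = 0.1617: g = 0.00018, g' = -0.9253 → β = 0.1619
Converged at β = 0.1619.
Compositions from xᵢ = zᵢ/(1+β(Kᵢ−1)), yᵢ = Kᵢxᵢ:
  1: x = 0.1889, y = 0.5799
  2: x = 0.3150, y = 0.2961
  3: x = 0.4961, y = 0.1240

x_3 = 0.4961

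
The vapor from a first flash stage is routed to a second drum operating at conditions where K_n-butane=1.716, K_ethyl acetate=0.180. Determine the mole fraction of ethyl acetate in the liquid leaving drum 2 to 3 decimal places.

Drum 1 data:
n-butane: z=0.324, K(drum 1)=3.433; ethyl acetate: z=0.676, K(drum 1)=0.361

Drum 1:
Newton iteration, ψ₁⁰ = 0.5:
  ψ₁ = 0.500: g = -0.2791, g' = -0.986 → ψ₁ = 0.217
  ψ₁ = 0.217: g = 0.0144, g' = -1.193 → ψ₁ = 0.229
Converged at ψ₁ = 0.229.
Drum-1 compositions:
  n-butane: x = 0.208, y = 0.714
  ethyl acetate: x = 0.792, y = 0.286
Drum-2 feed = drum-1 vapor: z₂ = (0.7141, 0.2859).
Drum 2:
Material balance + equilibrium reduce to Σ zᵢ(Kᵢ−1)/(1+ψ₂(Kᵢ−1)) = 0.
Check two-phase: ΣzᵢKᵢ = 1.277 > 1 and Σzᵢ/Kᵢ = 2.005 > 1, so g(0) = 0.277 > 0 and g(1) = -1.005 < 0.
Binary case is linear: z₁(K₁−1)(1+ψ₂(K₂−1)) + z₂(K₂−1)(1+ψ₂(K₁−1)) = 0
⇒ ψ₂ = [z₁(K₁−1)+z₂(K₂−1)] / [−(K₁−1)(K₂−1)] = 0.2768/0.5871 = 0.472
  n-butane: x = 0.534, y = 0.916
  ethyl acetate: x = 0.466, y = 0.084

x_ethyl acetate (drum 2) = 0.466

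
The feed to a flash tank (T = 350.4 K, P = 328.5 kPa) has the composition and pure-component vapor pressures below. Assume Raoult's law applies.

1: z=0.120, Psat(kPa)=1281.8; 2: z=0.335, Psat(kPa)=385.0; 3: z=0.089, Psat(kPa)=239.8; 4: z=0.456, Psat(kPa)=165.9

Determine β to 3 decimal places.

β = 0.200

Raoult's law: Kᵢ = Pᵢˢᵃᵗ/P = Pᵢˢᵃᵗ/328.5.
  K_1 = 1281.8/328.5 = 3.90198, K_2 = 385.0/328.5 = 1.17199, K_3 = 239.8/328.5 = 0.72998, K_4 = 165.9/328.5 = 0.50502
Material balance + equilibrium reduce to Σ zᵢ(Kᵢ−1)/(1+β(Kᵢ−1)) = 0.
Feasibility: ΣzᵢKᵢ = 1.156, Σzᵢ/Kᵢ = 1.341 — both > 1, two phases present.
Newton iteration, β⁰ = 0.5:
  β = 0.500: g = -0.1326, g' = -0.383 → β = 0.153
  β = 0.153: g = 0.0277, g' = -0.631 → β = 0.197
  β = 0.197: g = 0.0016, g' = -0.562 → β = 0.200
Converged at β = 0.200.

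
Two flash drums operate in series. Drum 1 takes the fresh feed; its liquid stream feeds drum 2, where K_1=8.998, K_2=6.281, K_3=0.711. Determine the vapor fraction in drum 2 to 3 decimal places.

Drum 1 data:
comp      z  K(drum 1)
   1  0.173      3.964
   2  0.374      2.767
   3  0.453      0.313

V/F (drum 2) = 0.732

Drum 1:
Let ψ₁ = V/F and solve Σ zᵢ(Kᵢ−1)/(1+ψ₁(Kᵢ−1)) = 0.
g(0) = ΣzᵢKᵢ − 1 = 0.862 and g(1) = 1 − Σzᵢ/Kᵢ = -0.626, so a root lies in (0, 1).
Iterate (Newton) starting at ψ₁ = 0.5:
  ψ₁ = 0.500: g = 0.0834, g' = -1.072 → ψ₁ = 0.578
Converged at ψ₁ = 0.578.
Drum-1 compositions:
  1: x = 0.064, y = 0.253
  2: x = 0.185, y = 0.512
  3: x = 0.751, y = 0.235
Drum-2 feed = drum-1 liquid: z₂ = (0.0638, 0.1851, 0.7512).
Drum 2:
Material balance + equilibrium reduce to Σ zᵢ(Kᵢ−1)/(1+ψ₂(Kᵢ−1)) = 0.
g(0) = ΣzᵢKᵢ − 1 = 1.270 and g(1) = 1 − Σzᵢ/Kᵢ = -0.093, so a root lies in (0, 1).
Newton–Raphson from ψ₂ = 0.6:
  ψ₂ = 0.600: g = 0.0598, g' = -0.510 → ψ₂ = 0.717
  ψ₂ = 0.717: g = 0.0060, g' = -0.415 → ψ₂ = 0.732
Converged at ψ₂ = 0.732.
  1: x = 0.009, y = 0.084
  2: x = 0.038, y = 0.239
  3: x = 0.953, y = 0.677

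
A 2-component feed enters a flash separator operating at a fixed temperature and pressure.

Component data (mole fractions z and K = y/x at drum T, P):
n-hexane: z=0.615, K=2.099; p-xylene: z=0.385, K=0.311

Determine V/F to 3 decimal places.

Rachford–Rice: g(V/F) = Σ zᵢ(Kᵢ−1)/(1+V/F(Kᵢ−1)) = 0.
g(0) = ΣzᵢKᵢ − 1 = 0.411 and g(1) = 1 − Σzᵢ/Kᵢ = -0.531, so a root lies in (0, 1).
Binary case is linear: z₁(K₁−1)(1+V/F(K₂−1)) + z₂(K₂−1)(1+V/F(K₁−1)) = 0
⇒ V/F = [z₁(K₁−1)+z₂(K₂−1)] / [−(K₁−1)(K₂−1)] = 0.4106/0.7572 = 0.542

V/F = 0.542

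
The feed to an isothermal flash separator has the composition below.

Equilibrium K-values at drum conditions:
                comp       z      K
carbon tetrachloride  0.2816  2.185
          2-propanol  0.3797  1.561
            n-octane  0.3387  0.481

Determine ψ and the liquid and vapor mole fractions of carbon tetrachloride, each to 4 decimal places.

Rachford–Rice: g(ψ) = Σ zᵢ(Kᵢ−1)/(1+ψ(Kᵢ−1)) = 0.
Check two-phase: ΣzᵢKᵢ = 1.3709 > 1 and Σzᵢ/Kᵢ = 1.0763 > 1, so g(0) = 0.3709 > 0 and g(1) = -0.0763 < 0.
Iterate (Newton) starting at ψ = 0.5:
  ψ = 0.5000: g = 0.13851, g' = -0.3952 → ψ = 0.8505
  ψ = 0.8505: g = -0.00428, g' = -0.4452 → ψ = 0.8409
  ψ = 0.8409: g = -0.00002, g' = -0.4416 → ψ = 0.8408
Converged at ψ = 0.8408.
Compositions from xᵢ = zᵢ/(1+ψ(Kᵢ−1)), yᵢ = Kᵢxᵢ:
  carbon tetrachloride: x = 0.1411, y = 0.3082
  2-propanol: x = 0.2580, y = 0.4027
  n-octane: x = 0.6009, y = 0.2891

ψ = 0.8408, x_carbon tetrachloride = 0.1411, y_carbon tetrachloride = 0.3082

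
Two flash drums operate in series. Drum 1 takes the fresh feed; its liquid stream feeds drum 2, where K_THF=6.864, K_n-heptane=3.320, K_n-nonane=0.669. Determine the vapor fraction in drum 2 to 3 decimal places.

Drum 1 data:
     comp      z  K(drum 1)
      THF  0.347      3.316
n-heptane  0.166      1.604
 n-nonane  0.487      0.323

Drum 1:
Rachford–Rice: g(ψ₁) = Σ zᵢ(Kᵢ−1)/(1+ψ₁(Kᵢ−1)) = 0.
g(0) = ΣzᵢKᵢ − 1 = 0.574 and g(1) = 1 − Σzᵢ/Kᵢ = -0.716, so a root lies in (0, 1).
Iterate (Newton) starting at ψ₁ = 0.51:
  ψ₁ = 0.510: g = -0.0585, g' = -0.947 → ψ₁ = 0.448
Converged at ψ₁ = 0.448.
Drum-1 compositions:
  THF: x = 0.170, y = 0.565
  n-heptane: x = 0.131, y = 0.210
  n-nonane: x = 0.699, y = 0.226
Drum-2 feed = drum-1 liquid: z₂ = (0.1703, 0.1306, 0.6991).
Drum 2:
Let ψ₂ = V/F and solve Σ zᵢ(Kᵢ−1)/(1+ψ₂(Kᵢ−1)) = 0.
Check two-phase: ΣzᵢKᵢ = 2.070 > 1 and Σzᵢ/Kᵢ = 1.109 > 1, so g(0) = 1.070 > 0 and g(1) = -0.109 < 0.
Newton iteration, ψ₂⁰ = 0.5:
  ψ₂ = 0.500: g = 0.1170, g' = -0.639 → ψ₂ = 0.683
  ψ₂ = 0.683: g = 0.0178, g' = -0.467 → ψ₂ = 0.721
  ψ₂ = 0.721: g = 0.0004, g' = -0.445 → ψ₂ = 0.722
Converged at ψ₂ = 0.722.
  THF: x = 0.033, y = 0.223
  n-heptane: x = 0.049, y = 0.162
  n-nonane: x = 0.919, y = 0.615

V/F (drum 2) = 0.722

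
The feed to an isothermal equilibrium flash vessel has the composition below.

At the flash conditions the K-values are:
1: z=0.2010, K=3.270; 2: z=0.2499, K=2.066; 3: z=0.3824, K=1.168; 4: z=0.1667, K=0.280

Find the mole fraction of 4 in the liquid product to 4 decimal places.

x_4 = 0.4744

Material balance + equilibrium reduce to Σ zᵢ(Kᵢ−1)/(1+β(Kᵢ−1)) = 0.
g(0) = ΣzᵢKᵢ − 1 = 0.6669 and g(1) = 1 − Σzᵢ/Kᵢ = -0.1052, so a root lies in (0, 1).
Iterate (Newton) starting at β = 0.35:
  β = 0.3500: g = 0.34848, g' = -0.6363 → β = 0.8976
  β = 0.8976: g = 0.00282, g' = -0.8853 → β = 0.9008
Converged at β = 0.9008.
Compositions from xᵢ = zᵢ/(1+β(Kᵢ−1)), yᵢ = Kᵢxᵢ:
  1: x = 0.0660, y = 0.2159
  2: x = 0.1275, y = 0.2634
  3: x = 0.3321, y = 0.3879
  4: x = 0.4744, y = 0.1328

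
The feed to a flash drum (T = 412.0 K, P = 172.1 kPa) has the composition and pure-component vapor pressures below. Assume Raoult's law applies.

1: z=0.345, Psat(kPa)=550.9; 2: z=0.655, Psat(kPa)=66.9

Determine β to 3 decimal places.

β = 0.267

Raoult's law: Kᵢ = Pᵢˢᵃᵗ/P = Pᵢˢᵃᵗ/172.1.
  K_1 = 550.9/172.1 = 3.20105, K_2 = 66.9/172.1 = 0.38873
Binary case is linear: z₁(K₁−1)(1+β(K₂−1)) + z₂(K₂−1)(1+β(K₁−1)) = 0
⇒ β = [z₁(K₁−1)+z₂(K₂−1)] / [−(K₁−1)(K₂−1)] = 0.3590/1.3454 = 0.267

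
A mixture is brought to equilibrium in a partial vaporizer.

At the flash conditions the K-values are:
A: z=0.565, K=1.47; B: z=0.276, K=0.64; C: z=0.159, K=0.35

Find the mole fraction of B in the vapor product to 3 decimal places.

Rachford–Rice: g(β) = Σ zᵢ(Kᵢ−1)/(1+β(Kᵢ−1)) = 0.
Check two-phase: ΣzᵢKᵢ = 1.063 > 1 and Σzᵢ/Kᵢ = 1.270 > 1, so g(0) = 0.063 > 0 and g(1) = -0.270 < 0.
Iterate (Newton) starting at β = 0.32:
  β = 0.320: g = -0.0120, g' = -0.247 → β = 0.272
  β = 0.272: g = -0.0001, g' = -0.241 → β = 0.271
Converged at β = 0.271.
Compositions from xᵢ = zᵢ/(1+β(Kᵢ−1)), yᵢ = Kᵢxᵢ:
  A: x = 0.501, y = 0.737
  B: x = 0.306, y = 0.196
  C: x = 0.193, y = 0.068

y_B = 0.196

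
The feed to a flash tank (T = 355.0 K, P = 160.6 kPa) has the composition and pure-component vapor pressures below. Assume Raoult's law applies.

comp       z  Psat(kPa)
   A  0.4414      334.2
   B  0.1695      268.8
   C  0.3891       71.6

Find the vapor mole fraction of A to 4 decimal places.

Raoult's law: Kᵢ = Pᵢˢᵃᵗ/P = Pᵢˢᵃᵗ/160.6.
  K_A = 334.2/160.6 = 2.080946, K_B = 268.8/160.6 = 1.673724, K_C = 71.6/160.6 = 0.445828
Material balance + equilibrium reduce to Σ zᵢ(Kᵢ−1)/(1+β(Kᵢ−1)) = 0.
g(0) = ΣzᵢKᵢ − 1 = 0.3757 and g(1) = 1 − Σzᵢ/Kᵢ = -0.1861, so a root lies in (0, 1).
Newton–Raphson from β = 0.5:
  β = 0.5000: g = 0.09687, g' = -0.4890 → β = 0.6981
  β = 0.6981: g = -0.00208, g' = -0.5210 → β = 0.6941
Converged at β = 0.6941.
Compositions from xᵢ = zᵢ/(1+β(Kᵢ−1)), yᵢ = Kᵢxᵢ:
  A: x = 0.2522, y = 0.5248
  B: x = 0.1155, y = 0.1933
  C: x = 0.6323, y = 0.2819

y_A = 0.5248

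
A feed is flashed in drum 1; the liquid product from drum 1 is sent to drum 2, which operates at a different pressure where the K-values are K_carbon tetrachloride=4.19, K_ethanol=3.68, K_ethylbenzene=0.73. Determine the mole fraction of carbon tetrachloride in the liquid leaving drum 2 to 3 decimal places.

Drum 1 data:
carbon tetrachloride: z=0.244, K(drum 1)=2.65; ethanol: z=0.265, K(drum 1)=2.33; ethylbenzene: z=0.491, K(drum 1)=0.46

Drum 1:
Material balance + equilibrium reduce to Σ zᵢ(Kᵢ−1)/(1+ψ₁(Kᵢ−1)) = 0.
g(0) = ΣzᵢKᵢ − 1 = 0.490 and g(1) = 1 − Σzᵢ/Kᵢ = -0.273, so a root lies in (0, 1).
Newton iteration, ψ₁⁰ = 0.44:
  ψ₁ = 0.440: g = 0.1078, g' = -0.656 → ψ₁ = 0.604
  ψ₁ = 0.604: g = 0.0034, g' = -0.626 → ψ₁ = 0.610
Converged at ψ₁ = 0.610.
Drum-1 compositions:
  carbon tetrachloride: x = 0.122, y = 0.322
  ethanol: x = 0.146, y = 0.341
  ethylbenzene: x = 0.732, y = 0.337
Drum-2 feed = drum-1 liquid: z₂ = (0.1216, 0.1463, 0.7320).
Drum 2:
Let ψ₂ = V/F and solve Σ zᵢ(Kᵢ−1)/(1+ψ₂(Kᵢ−1)) = 0.
g(0) = ΣzᵢKᵢ − 1 = 0.583 and g(1) = 1 − Σzᵢ/Kᵢ = -0.072, so a root lies in (0, 1).
Newton iteration, ψ₂⁰ = 0.38:
  ψ₂ = 0.380: g = 0.1494, g' = -0.577 → ψ₂ = 0.639
  ψ₂ = 0.639: g = 0.0334, g' = -0.355 → ψ₂ = 0.733
  ψ₂ = 0.733: g = 0.0021, g' = -0.314 → ψ₂ = 0.740
Converged at ψ₂ = 0.740.
  carbon tetrachloride: x = 0.036, y = 0.152
  ethanol: x = 0.049, y = 0.181
  ethylbenzene: x = 0.915, y = 0.668

x_carbon tetrachloride (drum 2) = 0.036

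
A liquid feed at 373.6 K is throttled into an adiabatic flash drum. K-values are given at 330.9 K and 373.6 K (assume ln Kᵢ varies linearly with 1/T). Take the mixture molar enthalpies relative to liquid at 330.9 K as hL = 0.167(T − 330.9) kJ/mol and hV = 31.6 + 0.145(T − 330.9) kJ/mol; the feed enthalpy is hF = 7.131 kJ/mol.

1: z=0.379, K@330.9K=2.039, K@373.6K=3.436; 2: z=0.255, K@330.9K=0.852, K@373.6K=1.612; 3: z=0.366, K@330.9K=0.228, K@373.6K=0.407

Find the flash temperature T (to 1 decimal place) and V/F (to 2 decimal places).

T = 334.8 K, V/F = 0.21

Adiabatic flash: solve Rachford–Rice at each trial T, then check hF = ψ·hV(T) + (1−ψ)·hL(T).
  T = 330.9 K: K = (2.039, 0.852, 0.228), RR gives ψ = 0.121, H_out = 3.808 kJ/mol
  T = 373.6 K: K = (3.436, 1.612, 0.407), RR gives ψ = 0.806, H_out = 31.856 kJ/mol
  T = 352.2 K: K = (2.687, 1.194, 0.310), RR gives ψ = 0.509, H_out = 19.387 kJ/mol
  T = 341.5 K: K = (2.349, 1.013, 0.267), RR gives ψ = 0.335, H_out = 12.271 kJ/mol
  T = 336.2 K: K = (2.191, 0.930, 0.247), RR gives ψ = 0.235, H_out = 8.273 kJ/mol
  T = 333.5 K: K = (2.113, 0.890, 0.237), RR gives ψ = 0.179, H_out = 6.067 kJ/mol
  T = 334.9 K: K = (2.153, 0.911, 0.242), RR gives ψ = 0.208, H_out = 7.227 kJ/mol
Linear interpolation between T = 333.5 (H_out = 6.067) and T = 334.9 (H_out = 7.227) on hF = 7.131 gives T ≈ 334.8 K, at which ψ = 0.21.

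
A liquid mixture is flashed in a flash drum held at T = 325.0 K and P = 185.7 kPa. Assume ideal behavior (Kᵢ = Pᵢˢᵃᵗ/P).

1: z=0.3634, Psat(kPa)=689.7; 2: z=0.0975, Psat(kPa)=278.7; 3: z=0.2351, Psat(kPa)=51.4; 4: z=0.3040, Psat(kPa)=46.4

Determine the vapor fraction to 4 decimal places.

ψ = 0.3584

Raoult's law: Kᵢ = Pᵢˢᵃᵗ/P = Pᵢˢᵃᵗ/185.7.
  K_1 = 689.7/185.7 = 3.714055, K_2 = 278.7/185.7 = 1.500808, K_3 = 51.4/185.7 = 0.276791, K_4 = 46.4/185.7 = 0.249865
Material balance + equilibrium reduce to Σ zᵢ(Kᵢ−1)/(1+ψ(Kᵢ−1)) = 0.
Feasibility: ΣzᵢKᵢ = 1.6370, Σzᵢ/Kᵢ = 2.2288 — both > 1, two phases present.
Newton–Raphson from ψ = 0.5:
  ψ = 0.5000: g = -0.17374, g' = -1.2372 → ψ = 0.3596
  ψ = 0.3596: g = -0.00151, g' = -1.2485 → ψ = 0.3584
Converged at ψ = 0.3584.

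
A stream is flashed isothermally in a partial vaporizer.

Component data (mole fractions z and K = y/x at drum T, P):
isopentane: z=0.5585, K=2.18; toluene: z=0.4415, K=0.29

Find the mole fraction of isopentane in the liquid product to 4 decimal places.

Rachford–Rice: g(V/F) = Σ zᵢ(Kᵢ−1)/(1+V/F(Kᵢ−1)) = 0.
Feasibility: ΣzᵢKᵢ = 1.3456, Σzᵢ/Kᵢ = 1.7786 — both > 1, two phases present.
Newton–Raphson from V/F = 0.39:
  V/F = 0.3900: g = 0.01783, g' = -0.7904 → V/F = 0.4126
  V/F = 0.4126: g = -0.00007, g' = -0.7969 → V/F = 0.4125
Converged at V/F = 0.4125.
Compositions from xᵢ = zᵢ/(1+V/F(Kᵢ−1)), yᵢ = Kᵢxᵢ:
  isopentane: x = 0.3757, y = 0.8189
  toluene: x = 0.6243, y = 0.1811

x_isopentane = 0.3757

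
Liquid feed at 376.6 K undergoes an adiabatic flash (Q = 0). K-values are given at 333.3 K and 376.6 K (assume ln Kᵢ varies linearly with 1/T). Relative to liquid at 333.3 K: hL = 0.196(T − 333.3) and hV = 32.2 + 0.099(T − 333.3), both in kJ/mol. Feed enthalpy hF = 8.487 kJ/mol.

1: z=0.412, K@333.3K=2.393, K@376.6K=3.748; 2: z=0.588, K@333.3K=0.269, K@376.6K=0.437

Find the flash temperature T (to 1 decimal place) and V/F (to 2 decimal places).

T = 341.1 K, V/F = 0.22

Adiabatic flash: solve Rachford–Rice at each trial T, then check hF = ψ·hV(T) + (1−ψ)·hL(T).
  T = 333.3 K: K = (2.393, 0.269), RR gives ψ = 0.142, H_out = 4.556 kJ/mol
  T = 376.6 K: K = (3.748, 0.437), RR gives ψ = 0.518, H_out = 22.986 kJ/mol
  T = 355.0 K: K = (3.038, 0.348), RR gives ψ = 0.343, H_out = 14.591 kJ/mol
  T = 344.1 K: K = (2.705, 0.307), RR gives ψ = 0.250, H_out = 9.895 kJ/mol
  T = 338.7 K: K = (2.547, 0.288), RR gives ψ = 0.198, H_out = 7.338 kJ/mol
  T = 341.4 K: K = (2.625, 0.297), RR gives ψ = 0.225, H_out = 8.641 kJ/mol
  T = 340.0 K: K = (2.584, 0.292), RR gives ψ = 0.211, H_out = 7.972 kJ/mol
Linear interpolation between T = 340.0 (H_out = 7.972) and T = 341.4 (H_out = 8.641) on hF = 8.487 gives T ≈ 341.1 K, at which ψ = 0.22.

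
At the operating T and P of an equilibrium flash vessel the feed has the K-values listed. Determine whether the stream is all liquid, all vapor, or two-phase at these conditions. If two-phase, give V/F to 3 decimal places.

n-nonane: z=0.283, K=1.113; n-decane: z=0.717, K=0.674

all liquid

ΣzᵢKᵢ = 0.798; Σzᵢ/Kᵢ = 1.318.
Since ΣzᵢKᵢ < 1 the mixture is below its bubble point — single liquid phase.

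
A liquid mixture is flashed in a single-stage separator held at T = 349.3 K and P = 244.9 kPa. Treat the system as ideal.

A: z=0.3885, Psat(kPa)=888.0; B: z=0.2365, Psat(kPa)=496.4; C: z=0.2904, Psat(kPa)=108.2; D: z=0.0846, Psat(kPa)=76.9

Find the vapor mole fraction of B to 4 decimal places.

y_B = 0.2563

Raoult's law: Kᵢ = Pᵢˢᵃᵗ/P = Pᵢˢᵃᵗ/244.9.
  K_A = 888.0/244.9 = 3.625970, K_B = 496.4/244.9 = 2.026950, K_C = 108.2/244.9 = 0.441813, K_D = 76.9/244.9 = 0.314006
Rachford–Rice: g(V/F) = Σ zᵢ(Kᵢ−1)/(1+V/F(Kᵢ−1)) = 0.
g(0) = ΣzᵢKᵢ − 1 = 1.0429 and g(1) = 1 − Σzᵢ/Kᵢ = -0.1505, so a root lies in (0, 1).
Newton iteration, V/F⁰ = 0.43:
  V/F = 0.4300: g = 0.35202, g' = -0.9477 → V/F = 0.8014
  V/F = 0.8014: g = 0.03962, g' = -0.8457 → V/F = 0.8483
  V/F = 0.8483: g = -0.00081, g' = -0.8826 → V/F = 0.8474
Converged at V/F = 0.8474.
Compositions from xᵢ = zᵢ/(1+V/F(Kᵢ−1)), yᵢ = Kᵢxᵢ:
  A: x = 0.1205, y = 0.4368
  B: x = 0.1265, y = 0.2563
  C: x = 0.5510, y = 0.2435
  D: x = 0.2020, y = 0.0634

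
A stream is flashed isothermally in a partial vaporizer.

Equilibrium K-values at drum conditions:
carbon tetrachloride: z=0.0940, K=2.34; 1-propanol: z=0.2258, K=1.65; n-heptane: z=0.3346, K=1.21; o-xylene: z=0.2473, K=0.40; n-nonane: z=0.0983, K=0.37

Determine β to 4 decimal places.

Let β = V/F and solve Σ zᵢ(Kᵢ−1)/(1+β(Kᵢ−1)) = 0.
Check two-phase: ΣzᵢKᵢ = 1.1327 > 1 and Σzᵢ/Kᵢ = 1.3375 > 1, so g(0) = 0.1327 > 0 and g(1) = -0.3375 < 0.
Newton iteration, β⁰ = 0.5:
  β = 0.5000: g = -0.05259, g' = -0.3918 → β = 0.3658
  β = 0.3658: g = -0.00221, g' = -0.3630 → β = 0.3597
Converged at β = 0.3597.

β = 0.3597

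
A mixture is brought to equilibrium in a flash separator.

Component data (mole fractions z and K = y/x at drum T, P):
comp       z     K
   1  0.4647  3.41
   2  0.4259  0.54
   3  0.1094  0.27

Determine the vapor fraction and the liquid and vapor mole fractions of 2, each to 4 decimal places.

ψ = 0.6561, x_2 = 0.6100, y_2 = 0.3294

Let ψ = V/F and solve Σ zᵢ(Kᵢ−1)/(1+ψ(Kᵢ−1)) = 0.
Check two-phase: ΣzᵢKᵢ = 1.8442 > 1 and Σzᵢ/Kᵢ = 1.3302 > 1, so g(0) = 0.8442 > 0 and g(1) = -0.3302 < 0.
Newton–Raphson from ψ = 0.49:
  ψ = 0.4900: g = 0.13626, g' = -0.8590 → ψ = 0.6486
  ψ = 0.6486: g = 0.00602, g' = -0.8042 → ψ = 0.6561
Converged at ψ = 0.6561.
Compositions from xᵢ = zᵢ/(1+ψ(Kᵢ−1)), yᵢ = Kᵢxᵢ:
  1: x = 0.1800, y = 0.6139
  2: x = 0.6100, y = 0.3294
  3: x = 0.2100, y = 0.0567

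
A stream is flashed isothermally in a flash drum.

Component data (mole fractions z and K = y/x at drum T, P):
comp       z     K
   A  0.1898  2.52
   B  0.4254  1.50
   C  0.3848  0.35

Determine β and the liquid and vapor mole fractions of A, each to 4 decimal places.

β = 0.4344, x_A = 0.1143, y_A = 0.2881

Iterate (Newton) starting at β = 0.53:
  β = 0.5300: g = -0.05365, g' = -0.5793 → β = 0.4374
  β = 0.4374: g = -0.00166, g' = -0.5472 → β = 0.4344
Converged at β = 0.4344.
Compositions from xᵢ = zᵢ/(1+β(Kᵢ−1)), yᵢ = Kᵢxᵢ:
  A: x = 0.1143, y = 0.2881
  B: x = 0.3495, y = 0.5242
  C: x = 0.5362, y = 0.1877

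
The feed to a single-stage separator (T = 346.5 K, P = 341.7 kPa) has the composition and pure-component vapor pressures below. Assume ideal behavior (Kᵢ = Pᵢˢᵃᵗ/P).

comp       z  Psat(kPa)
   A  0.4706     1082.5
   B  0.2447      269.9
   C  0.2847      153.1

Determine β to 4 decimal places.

β = 0.8505

Raoult's law: Kᵢ = Pᵢˢᵃᵗ/P = Pᵢˢᵃᵗ/341.7.
  K_A = 1082.5/341.7 = 3.167984, K_B = 269.9/341.7 = 0.789874, K_C = 153.1/341.7 = 0.448054
Rachford–Rice: g(β) = Σ zᵢ(Kᵢ−1)/(1+β(Kᵢ−1)) = 0.
g(0) = ΣzᵢKᵢ − 1 = 0.8117 and g(1) = 1 − Σzᵢ/Kᵢ = -0.0938, so a root lies in (0, 1).
Newton–Raphson from β = 0.43:
  β = 0.4300: g = 0.26545, g' = -0.7546 → β = 0.7818
  β = 0.7818: g = 0.04066, g' = -0.5884 → β = 0.8509
  β = 0.8509: g = -0.00024, g' = -0.5977 → β = 0.8505
Converged at β = 0.8505.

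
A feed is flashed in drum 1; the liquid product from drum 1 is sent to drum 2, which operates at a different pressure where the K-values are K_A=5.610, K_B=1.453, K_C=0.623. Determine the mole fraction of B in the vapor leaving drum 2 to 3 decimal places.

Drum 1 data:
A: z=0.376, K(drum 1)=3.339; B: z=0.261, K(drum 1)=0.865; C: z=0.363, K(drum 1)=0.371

y_B (drum 2) = 0.313

Drum 1:
Newton iteration, ψ₁⁰ = 0.35:
  ψ₁ = 0.350: g = 0.1538, g' = -0.863 → ψ₁ = 0.528
  ψ₁ = 0.528: g = 0.0136, g' = -0.739 → ψ₁ = 0.547
Converged at ψ₁ = 0.547.
Drum-1 compositions:
  A: x = 0.165, y = 0.551
  B: x = 0.282, y = 0.244
  C: x = 0.553, y = 0.205
Drum-2 feed = drum-1 liquid: z₂ = (0.1650, 0.2818, 0.5532).
Drum 2:
Material balance + equilibrium reduce to Σ zᵢ(Kᵢ−1)/(1+ψ₂(Kᵢ−1)) = 0.
g(0) = ΣzᵢKᵢ − 1 = 0.680 and g(1) = 1 − Σzᵢ/Kᵢ = -0.111, so a root lies in (0, 1).
Iterate (Newton) starting at ψ₂ = 0.5:
  ψ₂ = 0.500: g = 0.0773, g' = -0.479 → ψ₂ = 0.661
  ψ₂ = 0.661: g = 0.0083, g' = -0.388 → ψ₂ = 0.683
Converged at ψ₂ = 0.683.
  A: x = 0.040, y = 0.223
  B: x = 0.215, y = 0.313
  C: x = 0.745, y = 0.464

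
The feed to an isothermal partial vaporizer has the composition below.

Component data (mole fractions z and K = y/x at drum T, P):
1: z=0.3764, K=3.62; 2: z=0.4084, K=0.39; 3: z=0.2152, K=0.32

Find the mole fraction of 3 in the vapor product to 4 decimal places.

y_3 = 0.0908

Let ψ = V/F and solve Σ zᵢ(Kᵢ−1)/(1+ψ(Kᵢ−1)) = 0.
Feasibility: ΣzᵢKᵢ = 1.5907, Σzᵢ/Kᵢ = 1.8237 — both > 1, two phases present.
Newton–Raphson from ψ = 0.5:
  ψ = 0.5000: g = -0.15326, g' = -1.0273 → ψ = 0.3508
  ψ = 0.3508: g = 0.00474, g' = -1.1191 → ψ = 0.3550
Converged at ψ = 0.3550.
Compositions from xᵢ = zᵢ/(1+ψ(Kᵢ−1)), yᵢ = Kᵢxᵢ:
  1: x = 0.1950, y = 0.7059
  2: x = 0.5213, y = 0.2033
  3: x = 0.2837, y = 0.0908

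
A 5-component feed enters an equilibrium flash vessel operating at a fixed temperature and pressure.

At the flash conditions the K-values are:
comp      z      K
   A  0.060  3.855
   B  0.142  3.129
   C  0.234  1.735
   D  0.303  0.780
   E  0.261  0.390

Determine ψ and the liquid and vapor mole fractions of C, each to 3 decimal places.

Let ψ = V/F and solve Σ zᵢ(Kᵢ−1)/(1+ψ(Kᵢ−1)) = 0.
Check two-phase: ΣzᵢKᵢ = 1.420 > 1 and Σzᵢ/Kᵢ = 1.254 > 1, so g(0) = 0.420 > 0 and g(1) = -0.254 < 0.
Newton iteration, ψ⁰ = 0.37:
  ψ = 0.370: g = 0.1094, g' = -0.575 → ψ = 0.560
  ψ = 0.560: g = 0.0076, g' = -0.513 → ψ = 0.575
Converged at ψ = 0.575.
Compositions from xᵢ = zᵢ/(1+ψ(Kᵢ−1)), yᵢ = Kᵢxᵢ:
  A: x = 0.023, y = 0.088
  B: x = 0.064, y = 0.200
  C: x = 0.164, y = 0.285
  D: x = 0.347, y = 0.271
  E: x = 0.402, y = 0.157

ψ = 0.575, x_C = 0.164, y_C = 0.285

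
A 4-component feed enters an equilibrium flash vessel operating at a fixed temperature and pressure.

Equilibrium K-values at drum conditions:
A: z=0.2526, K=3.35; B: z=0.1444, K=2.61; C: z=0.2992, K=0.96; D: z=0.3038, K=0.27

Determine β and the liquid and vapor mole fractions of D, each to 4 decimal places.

Material balance + equilibrium reduce to Σ zᵢ(Kᵢ−1)/(1+β(Kᵢ−1)) = 0.
Feasibility: ΣzᵢKᵢ = 1.5924, Σzᵢ/Kᵢ = 1.5676 — both > 1, two phases present.
Newton iteration, β⁰ = 0.58:
  β = 0.5800: g = -0.02544, g' = -0.8374 → β = 0.5496
  β = 0.5496: g = -0.00023, g' = -0.8230 → β = 0.5493
Converged at β = 0.5493.
Compositions from xᵢ = zᵢ/(1+β(Kᵢ−1)), yᵢ = Kᵢxᵢ:
  A: x = 0.1103, y = 0.3694
  B: x = 0.0766, y = 0.2000
  C: x = 0.3059, y = 0.2937
  D: x = 0.5072, y = 0.1369

β = 0.5493, x_D = 0.5072, y_D = 0.1369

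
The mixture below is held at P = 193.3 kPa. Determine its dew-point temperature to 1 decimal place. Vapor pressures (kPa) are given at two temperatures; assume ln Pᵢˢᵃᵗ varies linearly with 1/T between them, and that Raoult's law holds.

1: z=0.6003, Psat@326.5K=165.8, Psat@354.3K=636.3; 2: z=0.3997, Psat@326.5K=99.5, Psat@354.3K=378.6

T = 334.1 K

Dew-point temperature: Σzᵢ·P/Pᵢˢᵃᵗ(T) = 1. Interpolate ln Pᵢˢᵃᵗ = aᵢ + bᵢ/T.
  T = 326.5 K: ΣzᵢP/Pᵢˢᵃᵗ = 1.4764
  T = 354.3 K: ΣzᵢP/Pᵢˢᵃᵗ = 0.3864
  T = 340.4 K: ΣzᵢP/Pᵢˢᵃᵗ = 0.7349
  T = 333.4 K: ΣzᵢP/Pᵢˢᵃᵗ = 1.0367
  T = 336.9 K: ΣzᵢP/Pᵢˢᵃᵗ = 0.8713
  T = 335.1 K: ΣzᵢP/Pᵢˢᵃᵗ = 0.9524
Interpolating between 333.4 K and 335.1 K gives T ≈ 334.1 K.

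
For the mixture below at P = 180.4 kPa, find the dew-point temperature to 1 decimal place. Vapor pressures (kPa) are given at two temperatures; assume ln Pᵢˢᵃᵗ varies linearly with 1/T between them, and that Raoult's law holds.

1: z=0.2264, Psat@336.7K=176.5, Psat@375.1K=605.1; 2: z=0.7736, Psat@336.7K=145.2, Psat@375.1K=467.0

T = 341.9 K

Dew-point temperature: Σzᵢ·P/Pᵢˢᵃᵗ(T) = 1. Interpolate ln Pᵢˢᵃᵗ = aᵢ + bᵢ/T.
  T = 336.7 K: ΣzᵢP/Pᵢˢᵃᵗ = 1.1925
  T = 375.1 K: ΣzᵢP/Pᵢˢᵃᵗ = 0.3663
  T = 355.9 K: ΣzᵢP/Pᵢˢᵃᵗ = 0.6402
  T = 346.3 K: ΣzᵢP/Pᵢˢᵃᵗ = 0.8662
  T = 341.5 K: ΣzᵢP/Pᵢˢᵃᵗ = 1.0141
  T = 343.9 K: ΣzᵢP/Pᵢˢᵃᵗ = 0.9367
Interpolating between 341.5 K and 343.9 K gives T ≈ 341.9 K.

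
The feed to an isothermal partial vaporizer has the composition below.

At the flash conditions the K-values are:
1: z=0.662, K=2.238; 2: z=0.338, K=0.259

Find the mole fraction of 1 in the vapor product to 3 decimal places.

y_1 = 0.838

Rachford–Rice: g(ψ) = Σ zᵢ(Kᵢ−1)/(1+ψ(Kᵢ−1)) = 0.
Check two-phase: ΣzᵢKᵢ = 1.569 > 1 and Σzᵢ/Kᵢ = 1.601 > 1, so g(0) = 0.569 > 0 and g(1) = -0.601 < 0.
Newton iteration, ψ⁰ = 0.66:
  ψ = 0.660: g = -0.0392, g' = -1.018 → ψ = 0.622
  ψ = 0.622: g = -0.0011, g' = -0.962 → ψ = 0.620
Converged at ψ = 0.620.
Compositions from xᵢ = zᵢ/(1+ψ(Kᵢ−1)), yᵢ = Kᵢxᵢ:
  1: x = 0.374, y = 0.838
  2: x = 0.626, y = 0.162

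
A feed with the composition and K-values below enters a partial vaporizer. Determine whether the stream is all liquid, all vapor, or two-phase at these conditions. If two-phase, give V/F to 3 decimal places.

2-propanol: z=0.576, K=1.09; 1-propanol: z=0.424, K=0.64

ΣzᵢKᵢ = 0.899; Σzᵢ/Kᵢ = 1.191.
Since ΣzᵢKᵢ < 1 the mixture is below its bubble point — single liquid phase.

all liquid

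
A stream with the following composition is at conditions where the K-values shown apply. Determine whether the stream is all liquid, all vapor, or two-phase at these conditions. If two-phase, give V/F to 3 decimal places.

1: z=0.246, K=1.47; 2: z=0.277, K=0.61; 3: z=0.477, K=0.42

ΣzᵢKᵢ = 0.731; Σzᵢ/Kᵢ = 1.757.
Since ΣzᵢKᵢ < 1 the mixture is below its bubble point — single liquid phase.

all liquid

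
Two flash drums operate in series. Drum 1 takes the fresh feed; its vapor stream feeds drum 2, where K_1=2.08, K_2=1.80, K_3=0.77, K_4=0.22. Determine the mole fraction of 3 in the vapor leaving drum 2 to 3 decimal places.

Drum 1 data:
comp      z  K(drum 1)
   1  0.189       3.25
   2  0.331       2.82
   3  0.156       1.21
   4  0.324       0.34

y_3 (drum 2) = 0.144

Drum 1:
Iterate (Newton) starting at ψ₁ = 0.45:
  ψ₁ = 0.450: g = 0.2682, g' = -0.859 → ψ₁ = 0.762
  ψ₁ = 0.762: g = 0.0068, g' = -0.899 → ψ₁ = 0.770
Converged at ψ₁ = 0.770.
Drum-1 compositions:
  1: x = 0.069, y = 0.225
  2: x = 0.138, y = 0.389
  3: x = 0.134, y = 0.162
  4: x = 0.659, y = 0.224
Drum-2 feed = drum-1 vapor: z₂ = (0.2248, 0.3887, 0.1625, 0.2240).
Drum 2:
Newton iteration, ψ₂⁰ = 0.35:
  ψ₂ = 0.350: g = 0.1382, g' = -0.558 → ψ₂ = 0.598
  ψ₂ = 0.598: g = -0.0127, g' = -0.701 → ψ₂ = 0.580
  ψ₂ = 0.580: g = -0.0002, g' = -0.681 → ψ₂ = 0.579
Converged at ψ₂ = 0.579.
  1: x = 0.138, y = 0.288
  2: x = 0.266, y = 0.478
  3: x = 0.187, y = 0.144
  4: x = 0.409, y = 0.090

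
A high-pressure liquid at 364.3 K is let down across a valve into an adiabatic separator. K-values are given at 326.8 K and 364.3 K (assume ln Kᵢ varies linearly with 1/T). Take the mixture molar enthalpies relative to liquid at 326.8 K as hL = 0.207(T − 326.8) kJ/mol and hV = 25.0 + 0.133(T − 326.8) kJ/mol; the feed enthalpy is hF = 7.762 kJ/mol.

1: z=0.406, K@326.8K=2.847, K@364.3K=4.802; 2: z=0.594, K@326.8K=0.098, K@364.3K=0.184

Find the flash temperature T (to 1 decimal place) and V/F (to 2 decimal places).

T = 339.0 K, V/F = 0.22

Adiabatic flash: solve Rachford–Rice at each trial T, then check hF = ψ·hV(T) + (1−ψ)·hL(T).
  T = 326.8 K: K = (2.847, 0.098), RR gives ψ = 0.129, H_out = 3.213 kJ/mol
  T = 364.3 K: K = (4.802, 0.184), RR gives ψ = 0.341, H_out = 15.348 kJ/mol
  T = 345.6 K: K = (3.753, 0.137), RR gives ψ = 0.255, H_out = 9.901 kJ/mol
  T = 336.2 K: K = (3.281, 0.116), RR gives ψ = 0.199, H_out = 6.784 kJ/mol
  T = 340.9 K: K = (3.512, 0.126), RR gives ψ = 0.228, H_out = 8.386 kJ/mol
  T = 338.5 K: K = (3.393, 0.121), RR gives ψ = 0.214, H_out = 7.580 kJ/mol
Linear interpolation between T = 338.5 (H_out = 7.580) and T = 340.9 (H_out = 8.386) on hF = 7.762 gives T ≈ 339.0 K, at which ψ = 0.22.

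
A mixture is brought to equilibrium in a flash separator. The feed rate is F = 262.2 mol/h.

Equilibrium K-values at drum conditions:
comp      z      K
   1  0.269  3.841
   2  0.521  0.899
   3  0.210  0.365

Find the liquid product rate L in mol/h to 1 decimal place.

L = 99.3 mol/h

Material balance + equilibrium reduce to Σ zᵢ(Kᵢ−1)/(1+β(Kᵢ−1)) = 0.
Feasibility: ΣzᵢKᵢ = 1.578, Σzᵢ/Kᵢ = 1.225 — both > 1, two phases present.
Newton–Raphson from β = 0.52:
  β = 0.520: g = 0.0539, g' = -0.548 → β = 0.618
  β = 0.618: g = 0.0016, g' = -0.521 → β = 0.621
Converged at β = 0.621.
Then V = β·F = 0.6213·262.2 = 162.9 mol/h and L = F − V = 99.3 mol/h.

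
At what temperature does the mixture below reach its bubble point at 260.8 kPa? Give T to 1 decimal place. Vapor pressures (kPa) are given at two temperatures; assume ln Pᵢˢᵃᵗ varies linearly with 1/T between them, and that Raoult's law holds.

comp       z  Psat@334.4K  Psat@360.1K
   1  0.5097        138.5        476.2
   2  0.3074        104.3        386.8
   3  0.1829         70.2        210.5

T = 350.8 K

Bubble-point temperature: ΣzᵢPᵢˢᵃᵗ(T) = P. Interpolate ln Pᵢˢᵃᵗ = aᵢ + bᵢ/T.
  T = 334.4 K: ΣzᵢPᵢˢᵃᵗ = 115.49 kPa
  T = 360.1 K: ΣzᵢPᵢˢᵃᵗ = 400.12 kPa
  T = 347.2 K: ΣzᵢPᵢˢᵃᵗ = 219.34 kPa
  T = 353.6 K: ΣzᵢPᵢˢᵃᵗ = 297.15 kPa
  T = 350.4 K: ΣzᵢPᵢˢᵃᵗ = 255.65 kPa
  T = 352.0 K: ΣzᵢPᵢˢᵃᵗ = 275.71 kPa
Interpolating between 350.4 K and 352.0 K gives T ≈ 350.8 K.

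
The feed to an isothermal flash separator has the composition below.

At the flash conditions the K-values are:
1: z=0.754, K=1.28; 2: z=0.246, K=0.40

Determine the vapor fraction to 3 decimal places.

Material balance + equilibrium reduce to Σ zᵢ(Kᵢ−1)/(1+ψ(Kᵢ−1)) = 0.
Check two-phase: ΣzᵢKᵢ = 1.064 > 1 and Σzᵢ/Kᵢ = 1.204 > 1, so g(0) = 0.064 > 0 and g(1) = -0.204 < 0.
Iterate (Newton) starting at ψ = 0.7:
  ψ = 0.700: g = -0.0780, g' = -0.305 → ψ = 0.444
  ψ = 0.444: g = -0.0134, g' = -0.211 → ψ = 0.380
  ψ = 0.380: g = -0.0005, g' = -0.197 → ψ = 0.378
Converged at ψ = 0.378.

ψ = 0.378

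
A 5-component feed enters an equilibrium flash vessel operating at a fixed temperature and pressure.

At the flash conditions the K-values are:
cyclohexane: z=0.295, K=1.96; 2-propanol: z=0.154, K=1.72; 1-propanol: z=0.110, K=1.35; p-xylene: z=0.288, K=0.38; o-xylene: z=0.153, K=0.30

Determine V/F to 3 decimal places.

V/F = 0.282

Newton–Raphson from V/F = 0.53:
  V/F = 0.530: g = -0.1358, g' = -0.606 → V/F = 0.306
  V/F = 0.306: g = -0.0121, g' = -0.517 → V/F = 0.283
  V/F = 0.283: g = -0.0000, g' = -0.514 → V/F = 0.282
Converged at V/F = 0.282.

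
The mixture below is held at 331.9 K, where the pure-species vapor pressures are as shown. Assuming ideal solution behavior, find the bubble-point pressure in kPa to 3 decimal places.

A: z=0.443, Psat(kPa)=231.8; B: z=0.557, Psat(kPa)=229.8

Pbub = 230.686 kPa

At the bubble point ψ → 0, so ΣzᵢKᵢ = 1 with Kᵢ = Pᵢˢᵃᵗ/P ⇒ P = ΣzᵢPᵢˢᵃᵗ.
P = 0.443·231.8 + 0.557·229.8 = 230.686 kPa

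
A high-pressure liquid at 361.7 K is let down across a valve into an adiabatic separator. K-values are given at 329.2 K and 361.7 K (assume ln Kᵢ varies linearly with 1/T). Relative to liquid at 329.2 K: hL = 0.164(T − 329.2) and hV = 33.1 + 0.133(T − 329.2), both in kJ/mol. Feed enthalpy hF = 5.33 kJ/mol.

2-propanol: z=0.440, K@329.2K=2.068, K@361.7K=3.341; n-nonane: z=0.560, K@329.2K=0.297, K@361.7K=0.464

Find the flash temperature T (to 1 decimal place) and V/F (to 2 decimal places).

T = 331.6 K, V/F = 0.15

Adiabatic flash: solve Rachford–Rice at each trial T, then check hF = ψ·hV(T) + (1−ψ)·hL(T).
  T = 329.2 K: K = (2.068, 0.297), RR gives ψ = 0.102, H_out = 3.361 kJ/mol
  T = 361.7 K: K = (3.341, 0.464), RR gives ψ = 0.582, H_out = 23.998 kJ/mol
  T = 345.4 K: K = (2.656, 0.375), RR gives ψ = 0.366, H_out = 14.581 kJ/mol
  T = 337.3 K: K = (2.351, 0.335), RR gives ψ = 0.247, H_out = 9.433 kJ/mol
  T = 333.2 K: K = (2.205, 0.315), RR gives ψ = 0.178, H_out = 6.519 kJ/mol
  T = 331.2 K: K = (2.136, 0.306), RR gives ψ = 0.141, H_out = 4.986 kJ/mol
Linear interpolation between T = 331.2 (H_out = 4.986) and T = 333.2 (H_out = 6.519) on hF = 5.33 gives T ≈ 331.6 K, at which ψ = 0.15.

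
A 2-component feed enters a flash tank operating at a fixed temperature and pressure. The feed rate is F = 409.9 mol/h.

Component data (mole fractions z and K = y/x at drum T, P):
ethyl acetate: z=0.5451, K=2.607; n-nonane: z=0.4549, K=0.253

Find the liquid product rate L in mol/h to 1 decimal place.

Let ψ = V/F and solve Σ zᵢ(Kᵢ−1)/(1+ψ(Kᵢ−1)) = 0.
Check two-phase: ΣzᵢKᵢ = 1.5362 > 1 and Σzᵢ/Kᵢ = 2.0071 > 1, so g(0) = 0.5362 > 0 and g(1) = -1.0071 < 0.
Binary case is linear: z₁(K₁−1)(1+ψ(K₂−1)) + z₂(K₂−1)(1+ψ(K₁−1)) = 0
⇒ ψ = [z₁(K₁−1)+z₂(K₂−1)] / [−(K₁−1)(K₂−1)] = 0.53617/1.20043 = 0.4466
Then V = ψ·F = 0.4466·409.9 = 183.1 mol/h and L = F − V = 226.8 mol/h.

L = 226.8 mol/h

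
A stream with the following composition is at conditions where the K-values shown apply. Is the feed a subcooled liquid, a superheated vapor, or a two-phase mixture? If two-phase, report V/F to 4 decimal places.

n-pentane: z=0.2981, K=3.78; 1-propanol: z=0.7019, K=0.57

two-phase, V/F = 0.4408

ΣzᵢKᵢ = 1.5269; Σzᵢ/Kᵢ = 1.3103.
Both exceed 1, so a two-phase solution exists.
Material balance + equilibrium reduce to Σ zᵢ(Kᵢ−1)/(1+ψ(Kᵢ−1)) = 0.
Binary case is linear: z₁(K₁−1)(1+ψ(K₂−1)) + z₂(K₂−1)(1+ψ(K₁−1)) = 0
⇒ ψ = [z₁(K₁−1)+z₂(K₂−1)] / [−(K₁−1)(K₂−1)] = 0.52690/1.19540 = 0.4408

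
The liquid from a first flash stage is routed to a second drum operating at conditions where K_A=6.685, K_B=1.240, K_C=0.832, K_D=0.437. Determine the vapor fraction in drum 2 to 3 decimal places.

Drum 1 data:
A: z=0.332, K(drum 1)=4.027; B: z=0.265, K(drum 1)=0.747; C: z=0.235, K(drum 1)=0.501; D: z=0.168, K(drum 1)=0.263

V/F (drum 2) = 0.525

Drum 1:
Let ψ₁ = V/F and solve Σ zᵢ(Kᵢ−1)/(1+ψ₁(Kᵢ−1)) = 0.
Feasibility: ΣzᵢKᵢ = 1.697, Σzᵢ/Kᵢ = 1.545 — both > 1, two phases present.
Newton–Raphson from ψ₁ = 0.5:
  ψ₁ = 0.500: g = -0.0292, g' = -0.836 → ψ₁ = 0.465
Converged at ψ₁ = 0.465.
Drum-1 compositions:
  A: x = 0.138, y = 0.555
  B: x = 0.300, y = 0.224
  C: x = 0.306, y = 0.153
  D: x = 0.256, y = 0.067
Drum-2 feed = drum-1 liquid: z₂ = (0.1378, 0.3004, 0.3061, 0.2557).
Drum 2:
Let ψ₂ = V/F and solve Σ zᵢ(Kᵢ−1)/(1+ψ₂(Kᵢ−1)) = 0.
g(0) = ΣzᵢKᵢ − 1 = 0.660 and g(1) = 1 − Σzᵢ/Kᵢ = -0.216, so a root lies in (0, 1).
Iterate (Newton) starting at ψ₂ = 0.5:
  ψ₂ = 0.500: g = 0.0118, g' = -0.483 → ψ₂ = 0.524
  ψ₂ = 0.524: g = 0.0002, g' = -0.468 → ψ₂ = 0.525
Converged at ψ₂ = 0.525.
  A: x = 0.035, y = 0.231
  B: x = 0.267, y = 0.331
  C: x = 0.336, y = 0.279
  D: x = 0.363, y = 0.159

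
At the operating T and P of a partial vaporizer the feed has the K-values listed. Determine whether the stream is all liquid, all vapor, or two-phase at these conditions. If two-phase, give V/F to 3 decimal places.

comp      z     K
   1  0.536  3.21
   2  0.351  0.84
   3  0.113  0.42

ΣzᵢKᵢ = 2.063; Σzᵢ/Kᵢ = 0.854.
Since Σzᵢ/Kᵢ < 1 the mixture is above its dew point — single vapor phase.

all vapor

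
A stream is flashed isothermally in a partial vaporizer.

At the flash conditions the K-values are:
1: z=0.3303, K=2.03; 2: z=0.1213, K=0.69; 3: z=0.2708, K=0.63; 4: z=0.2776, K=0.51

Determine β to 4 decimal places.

Let β = V/F and solve Σ zᵢ(Kᵢ−1)/(1+β(Kᵢ−1)) = 0.
Feasibility: ΣzᵢKᵢ = 1.0664, Σzᵢ/Kᵢ = 1.3127 — both > 1, two phases present.
Newton–Raphson from β = 0.31:
  β = 0.3100: g = -0.05729, g' = -0.3556 → β = 0.1489
  β = 0.1489: g = 0.00280, g' = -0.3953 → β = 0.1559
  β = 0.1559: g = 0.00001, g' = -0.3929 → β = 0.1560
Converged at β = 0.1560.

β = 0.1560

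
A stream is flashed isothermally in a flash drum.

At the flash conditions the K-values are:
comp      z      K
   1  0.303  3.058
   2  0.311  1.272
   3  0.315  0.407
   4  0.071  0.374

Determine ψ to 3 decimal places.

ψ = 0.585

Let ψ = V/F and solve Σ zᵢ(Kᵢ−1)/(1+ψ(Kᵢ−1)) = 0.
Feasibility: ΣzᵢKᵢ = 1.477, Σzᵢ/Kᵢ = 1.307 — both > 1, two phases present.
Newton iteration, ψ⁰ = 0.5:
  ψ = 0.500: g = 0.0516, g' = -0.612 → ψ = 0.584
  ψ = 0.584: g = 0.0002, g' = -0.610 → ψ = 0.585
Converged at ψ = 0.585.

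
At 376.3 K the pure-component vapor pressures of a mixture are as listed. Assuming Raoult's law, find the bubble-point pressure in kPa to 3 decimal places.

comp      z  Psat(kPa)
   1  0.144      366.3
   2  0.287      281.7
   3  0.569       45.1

Pbub = 159.257 kPa

At the bubble point ψ → 0, so ΣzᵢKᵢ = 1 with Kᵢ = Pᵢˢᵃᵗ/P ⇒ P = ΣzᵢPᵢˢᵃᵗ.
P = 0.144·366.3 + 0.287·281.7 + 0.569·45.1 = 159.257 kPa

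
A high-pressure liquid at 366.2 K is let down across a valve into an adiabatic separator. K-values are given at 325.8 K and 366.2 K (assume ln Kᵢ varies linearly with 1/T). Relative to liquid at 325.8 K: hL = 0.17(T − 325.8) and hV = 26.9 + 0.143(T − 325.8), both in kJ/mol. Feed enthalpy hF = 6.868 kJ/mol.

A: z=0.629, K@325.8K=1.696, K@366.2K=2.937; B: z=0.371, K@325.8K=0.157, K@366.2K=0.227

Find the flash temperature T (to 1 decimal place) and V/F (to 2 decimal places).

Adiabatic flash: solve Rachford–Rice at each trial T, then check hF = ψ·hV(T) + (1−ψ)·hL(T).
  T = 325.8 K: K = (1.696, 0.157), RR gives ψ = 0.213, H_out = 5.732 kJ/mol
  T = 366.2 K: K = (2.937, 0.227), RR gives ψ = 0.622, H_out = 22.926 kJ/mol
  T = 346.0 K: K = (2.268, 0.191), RR gives ψ = 0.485, H_out = 16.209 kJ/mol
  T = 335.9 K: K = (1.970, 0.174), RR gives ψ = 0.379, H_out = 11.798 kJ/mol
  T = 330.9 K: K = (1.831, 0.165), RR gives ψ = 0.307, H_out = 9.089 kJ/mol
  T = 328.4 K: K = (1.764, 0.161), RR gives ψ = 0.264, H_out = 7.536 kJ/mol
  T = 327.1 K: K = (1.730, 0.159), RR gives ψ = 0.240, H_out = 6.661 kJ/mol
Linear interpolation between T = 327.1 (H_out = 6.661) and T = 328.4 (H_out = 7.536) on hF = 6.868 gives T ≈ 327.4 K, at which ψ = 0.25.

T = 327.4 K, V/F = 0.25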